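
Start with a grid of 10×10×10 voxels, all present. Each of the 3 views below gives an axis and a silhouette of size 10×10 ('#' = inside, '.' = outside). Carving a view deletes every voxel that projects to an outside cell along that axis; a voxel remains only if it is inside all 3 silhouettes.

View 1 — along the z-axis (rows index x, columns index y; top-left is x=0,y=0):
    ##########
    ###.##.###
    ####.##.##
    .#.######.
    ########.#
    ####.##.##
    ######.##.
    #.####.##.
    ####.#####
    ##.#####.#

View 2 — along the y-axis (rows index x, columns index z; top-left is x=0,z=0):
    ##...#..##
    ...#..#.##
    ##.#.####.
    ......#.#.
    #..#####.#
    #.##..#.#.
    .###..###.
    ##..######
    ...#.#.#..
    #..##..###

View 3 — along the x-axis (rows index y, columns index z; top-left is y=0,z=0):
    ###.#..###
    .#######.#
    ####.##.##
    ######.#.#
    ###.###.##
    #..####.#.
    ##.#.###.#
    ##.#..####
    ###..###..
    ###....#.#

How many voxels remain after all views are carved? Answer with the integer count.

full grid |V| = 1000
carve view 1 (along z, XY-mask fill 82/100): 820 voxels remain
carve view 2 (along y, XZ-mask fill 53/100): 434 voxels remain
carve view 3 (along x, YZ-mask fill 70/100): 306 voxels remain

remaining voxels: 306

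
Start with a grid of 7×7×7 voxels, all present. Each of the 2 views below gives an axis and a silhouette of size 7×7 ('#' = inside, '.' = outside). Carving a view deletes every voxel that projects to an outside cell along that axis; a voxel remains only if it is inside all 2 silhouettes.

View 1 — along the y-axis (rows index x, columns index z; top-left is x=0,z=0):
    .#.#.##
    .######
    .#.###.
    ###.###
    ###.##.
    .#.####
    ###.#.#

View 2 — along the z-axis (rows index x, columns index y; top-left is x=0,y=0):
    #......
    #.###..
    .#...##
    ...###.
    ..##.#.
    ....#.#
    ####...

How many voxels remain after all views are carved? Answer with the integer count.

full grid |V| = 343
after view 1 [y-axis, 35 of 49 cells solid] → remaining = 245
after view 2 [z-axis, 20 of 49 cells solid] → remaining = 103

|visual hull| = 103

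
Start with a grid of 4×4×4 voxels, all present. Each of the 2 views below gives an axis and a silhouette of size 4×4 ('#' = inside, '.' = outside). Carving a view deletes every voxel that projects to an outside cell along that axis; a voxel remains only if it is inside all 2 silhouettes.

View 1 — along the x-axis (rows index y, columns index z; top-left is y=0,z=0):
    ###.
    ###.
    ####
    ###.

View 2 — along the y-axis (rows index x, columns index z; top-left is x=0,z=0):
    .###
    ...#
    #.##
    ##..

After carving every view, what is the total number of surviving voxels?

start: 4×4×4 = 64 voxels
after view 1 [x-axis, 13 of 16 cells solid] → remaining = 52
after view 2 [y-axis, 9 of 16 cells solid] → remaining = 27

|visual hull| = 27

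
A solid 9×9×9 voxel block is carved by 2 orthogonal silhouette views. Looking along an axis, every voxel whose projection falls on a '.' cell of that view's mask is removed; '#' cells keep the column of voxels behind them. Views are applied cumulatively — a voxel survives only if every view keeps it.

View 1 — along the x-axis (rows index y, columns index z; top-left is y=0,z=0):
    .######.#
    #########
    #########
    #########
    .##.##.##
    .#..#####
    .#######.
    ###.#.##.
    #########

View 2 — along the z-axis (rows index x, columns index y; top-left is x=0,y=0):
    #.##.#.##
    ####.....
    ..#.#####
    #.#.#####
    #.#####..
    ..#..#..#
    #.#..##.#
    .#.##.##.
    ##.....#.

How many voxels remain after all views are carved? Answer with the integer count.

initial block: 9^3 = 729
after view 1 [x-axis, 68 of 81 cells solid] → remaining = 612
after view 2 [z-axis, 45 of 81 cells solid] → remaining = 338

remaining voxels: 338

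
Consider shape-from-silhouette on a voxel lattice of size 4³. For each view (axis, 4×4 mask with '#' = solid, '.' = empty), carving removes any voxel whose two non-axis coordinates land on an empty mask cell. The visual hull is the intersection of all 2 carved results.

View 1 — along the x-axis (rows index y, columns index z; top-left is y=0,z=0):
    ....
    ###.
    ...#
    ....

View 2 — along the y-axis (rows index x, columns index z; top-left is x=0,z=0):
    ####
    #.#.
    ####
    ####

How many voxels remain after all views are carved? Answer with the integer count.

|visual hull| = 14

before carving: 64 voxels (4×4×4)
step 1: project along x, AND mask (4/16) → |grid| = 16
step 2: project along y, AND mask (14/16) → |grid| = 14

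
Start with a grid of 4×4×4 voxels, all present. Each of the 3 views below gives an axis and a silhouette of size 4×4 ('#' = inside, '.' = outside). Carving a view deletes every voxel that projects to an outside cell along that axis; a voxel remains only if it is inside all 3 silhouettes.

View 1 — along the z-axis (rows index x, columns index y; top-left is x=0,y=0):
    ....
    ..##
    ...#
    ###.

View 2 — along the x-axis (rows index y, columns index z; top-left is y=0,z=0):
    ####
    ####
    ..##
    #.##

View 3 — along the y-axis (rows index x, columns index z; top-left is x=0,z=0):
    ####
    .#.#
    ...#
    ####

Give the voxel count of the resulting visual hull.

|visual hull| = 13

full grid |V| = 64
step 1: project along z, AND mask (6/16) → |grid| = 24
step 2: project along x, AND mask (13/16) → |grid| = 18
step 3: project along y, AND mask (11/16) → |grid| = 13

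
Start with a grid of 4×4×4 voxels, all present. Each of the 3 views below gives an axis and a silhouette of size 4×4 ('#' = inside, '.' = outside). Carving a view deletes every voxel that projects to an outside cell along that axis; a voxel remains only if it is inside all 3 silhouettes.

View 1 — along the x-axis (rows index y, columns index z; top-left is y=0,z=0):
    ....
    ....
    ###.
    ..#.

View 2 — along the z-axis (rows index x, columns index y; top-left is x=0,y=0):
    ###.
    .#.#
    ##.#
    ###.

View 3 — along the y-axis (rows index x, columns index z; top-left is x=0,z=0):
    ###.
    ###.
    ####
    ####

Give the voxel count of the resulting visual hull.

start: 4×4×4 = 64 voxels
step 1: project along x, AND mask (4/16) → |grid| = 16
step 2: project along z, AND mask (11/16) → |grid| = 8
step 3: project along y, AND mask (14/16) → |grid| = 8

|visual hull| = 8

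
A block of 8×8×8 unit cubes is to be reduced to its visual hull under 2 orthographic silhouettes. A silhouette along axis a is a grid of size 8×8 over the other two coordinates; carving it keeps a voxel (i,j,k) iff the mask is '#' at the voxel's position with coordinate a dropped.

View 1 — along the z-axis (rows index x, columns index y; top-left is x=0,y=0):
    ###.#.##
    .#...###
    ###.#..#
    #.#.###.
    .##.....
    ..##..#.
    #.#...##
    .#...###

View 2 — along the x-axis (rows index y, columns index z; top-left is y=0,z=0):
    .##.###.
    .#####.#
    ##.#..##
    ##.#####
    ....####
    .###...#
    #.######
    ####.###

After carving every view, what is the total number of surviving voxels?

voxel count = 188

full grid |V| = 512
[1] z-view keeps 33 columns → grid now 264
[2] x-view keeps 45 columns → grid now 188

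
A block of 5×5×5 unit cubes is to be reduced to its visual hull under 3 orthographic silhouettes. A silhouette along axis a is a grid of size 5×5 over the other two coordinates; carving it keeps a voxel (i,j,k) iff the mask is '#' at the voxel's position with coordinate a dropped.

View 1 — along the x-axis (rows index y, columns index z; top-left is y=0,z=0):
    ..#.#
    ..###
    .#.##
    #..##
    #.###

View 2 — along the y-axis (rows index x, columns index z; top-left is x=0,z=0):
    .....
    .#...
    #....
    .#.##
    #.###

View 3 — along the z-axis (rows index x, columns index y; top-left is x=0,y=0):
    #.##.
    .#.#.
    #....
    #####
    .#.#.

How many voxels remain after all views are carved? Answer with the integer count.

before carving: 125 voxels (5×5×5)
after view 1 [x-axis, 15 of 25 cells solid] → remaining = 75
after view 2 [y-axis, 9 of 25 cells solid] → remaining = 27
after view 3 [z-axis, 13 of 25 cells solid] → remaining = 16

|visual hull| = 16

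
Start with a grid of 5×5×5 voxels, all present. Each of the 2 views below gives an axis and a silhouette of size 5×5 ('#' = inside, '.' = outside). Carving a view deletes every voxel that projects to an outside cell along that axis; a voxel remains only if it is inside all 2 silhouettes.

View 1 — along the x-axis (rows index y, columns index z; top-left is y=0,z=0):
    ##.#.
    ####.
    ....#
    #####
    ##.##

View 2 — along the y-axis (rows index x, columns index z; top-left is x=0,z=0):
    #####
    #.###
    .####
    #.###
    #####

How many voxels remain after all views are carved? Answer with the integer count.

voxel count = 73

before carving: 125 voxels (5×5×5)
[1] x-view keeps 17 columns → grid now 85
[2] y-view keeps 22 columns → grid now 73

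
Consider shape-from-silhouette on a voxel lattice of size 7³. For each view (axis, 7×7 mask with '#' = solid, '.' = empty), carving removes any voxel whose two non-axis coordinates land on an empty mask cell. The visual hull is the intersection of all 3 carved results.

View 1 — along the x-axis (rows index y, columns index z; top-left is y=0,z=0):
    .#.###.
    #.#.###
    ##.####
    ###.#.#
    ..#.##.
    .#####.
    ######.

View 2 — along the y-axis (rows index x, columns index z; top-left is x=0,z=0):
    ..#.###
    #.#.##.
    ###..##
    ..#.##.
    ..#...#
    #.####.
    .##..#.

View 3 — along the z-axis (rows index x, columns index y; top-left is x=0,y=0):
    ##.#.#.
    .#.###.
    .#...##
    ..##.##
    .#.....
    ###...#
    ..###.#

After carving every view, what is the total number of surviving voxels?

initial block: 7^3 = 343
carve view 1 (along x, YZ-mask fill 34/49): 238 voxels remain
carve view 2 (along y, XZ-mask fill 26/49): 134 voxels remain
carve view 3 (along z, XY-mask fill 24/49): 73 voxels remain

73 voxels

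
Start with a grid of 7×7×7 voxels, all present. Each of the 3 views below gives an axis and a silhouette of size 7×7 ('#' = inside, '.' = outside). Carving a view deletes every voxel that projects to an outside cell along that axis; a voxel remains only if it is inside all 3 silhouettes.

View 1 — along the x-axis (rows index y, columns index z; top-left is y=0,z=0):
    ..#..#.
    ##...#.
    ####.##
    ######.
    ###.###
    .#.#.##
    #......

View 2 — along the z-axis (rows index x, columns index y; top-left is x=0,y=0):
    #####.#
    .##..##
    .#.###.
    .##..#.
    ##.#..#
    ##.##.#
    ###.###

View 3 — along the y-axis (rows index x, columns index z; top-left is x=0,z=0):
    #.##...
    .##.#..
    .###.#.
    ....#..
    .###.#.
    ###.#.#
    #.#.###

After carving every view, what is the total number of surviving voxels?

initial block: 7^3 = 343
[1] x-view keeps 28 columns → grid now 196
[2] z-view keeps 32 columns → grid now 122
[3] y-view keeps 25 columns → grid now 64

remaining voxels: 64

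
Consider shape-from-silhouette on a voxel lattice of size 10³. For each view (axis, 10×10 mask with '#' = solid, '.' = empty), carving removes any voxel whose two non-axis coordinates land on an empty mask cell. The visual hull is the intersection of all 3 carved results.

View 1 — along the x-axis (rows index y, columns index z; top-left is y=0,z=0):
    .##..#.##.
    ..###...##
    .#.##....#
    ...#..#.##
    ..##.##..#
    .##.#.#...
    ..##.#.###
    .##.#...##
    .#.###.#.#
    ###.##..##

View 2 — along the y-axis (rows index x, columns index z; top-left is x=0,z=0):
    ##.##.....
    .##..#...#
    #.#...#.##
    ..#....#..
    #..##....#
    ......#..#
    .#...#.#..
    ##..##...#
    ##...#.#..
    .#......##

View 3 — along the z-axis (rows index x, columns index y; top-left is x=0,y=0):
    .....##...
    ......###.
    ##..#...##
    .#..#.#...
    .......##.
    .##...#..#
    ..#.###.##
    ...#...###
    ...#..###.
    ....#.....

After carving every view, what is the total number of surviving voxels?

start: 10×10×10 = 1000 voxels
carve view 1 (along x, YZ-mask fill 51/100): 510 voxels remain
carve view 2 (along y, XZ-mask fill 36/100): 187 voxels remain
carve view 3 (along z, XY-mask fill 34/100): 68 voxels remain

68 voxels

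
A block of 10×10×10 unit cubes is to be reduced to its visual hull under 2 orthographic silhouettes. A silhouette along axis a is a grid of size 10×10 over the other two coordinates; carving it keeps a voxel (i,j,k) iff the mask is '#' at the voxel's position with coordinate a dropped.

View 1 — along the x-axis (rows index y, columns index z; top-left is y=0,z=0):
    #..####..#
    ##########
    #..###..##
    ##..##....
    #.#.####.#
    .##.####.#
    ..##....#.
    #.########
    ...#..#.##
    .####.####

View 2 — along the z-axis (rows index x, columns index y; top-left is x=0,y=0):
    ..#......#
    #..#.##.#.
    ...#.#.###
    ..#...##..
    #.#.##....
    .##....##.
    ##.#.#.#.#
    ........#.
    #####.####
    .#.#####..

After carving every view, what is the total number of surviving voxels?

remaining voxels: 288

initial block: 10^3 = 1000
V1 x: intersect with YZ mask (64 set) -- 640 left
V2 z: intersect with XY mask (45 set) -- 288 left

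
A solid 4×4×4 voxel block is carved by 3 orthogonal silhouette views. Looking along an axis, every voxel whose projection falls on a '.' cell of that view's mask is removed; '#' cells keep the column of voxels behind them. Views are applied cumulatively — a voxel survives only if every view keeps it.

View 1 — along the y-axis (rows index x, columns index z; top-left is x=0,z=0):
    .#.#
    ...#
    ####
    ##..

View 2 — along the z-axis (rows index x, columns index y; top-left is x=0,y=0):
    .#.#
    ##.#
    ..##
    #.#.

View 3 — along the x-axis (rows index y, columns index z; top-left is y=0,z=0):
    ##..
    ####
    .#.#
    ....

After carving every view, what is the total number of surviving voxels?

full grid |V| = 64
[1] y-view keeps 9 columns → grid now 36
[2] z-view keeps 9 columns → grid now 19
[3] x-view keeps 8 columns → grid now 8

remaining voxels: 8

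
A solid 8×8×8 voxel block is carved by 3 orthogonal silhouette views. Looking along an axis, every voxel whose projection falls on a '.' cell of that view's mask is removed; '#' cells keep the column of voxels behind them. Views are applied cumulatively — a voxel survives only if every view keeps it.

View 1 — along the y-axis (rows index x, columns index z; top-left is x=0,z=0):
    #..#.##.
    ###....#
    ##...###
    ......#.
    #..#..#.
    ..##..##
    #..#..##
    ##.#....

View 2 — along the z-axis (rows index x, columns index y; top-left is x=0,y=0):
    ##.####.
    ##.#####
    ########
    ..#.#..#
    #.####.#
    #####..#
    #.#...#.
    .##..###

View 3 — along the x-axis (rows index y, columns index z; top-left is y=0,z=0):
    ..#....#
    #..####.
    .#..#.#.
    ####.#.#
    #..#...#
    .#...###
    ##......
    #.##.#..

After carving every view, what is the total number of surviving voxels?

79 voxels

before carving: 512 voxels (8×8×8)
step 1: project along y, AND mask (28/64) → |grid| = 224
step 2: project along z, AND mask (44/64) → |grid| = 164
step 3: project along x, AND mask (29/64) → |grid| = 79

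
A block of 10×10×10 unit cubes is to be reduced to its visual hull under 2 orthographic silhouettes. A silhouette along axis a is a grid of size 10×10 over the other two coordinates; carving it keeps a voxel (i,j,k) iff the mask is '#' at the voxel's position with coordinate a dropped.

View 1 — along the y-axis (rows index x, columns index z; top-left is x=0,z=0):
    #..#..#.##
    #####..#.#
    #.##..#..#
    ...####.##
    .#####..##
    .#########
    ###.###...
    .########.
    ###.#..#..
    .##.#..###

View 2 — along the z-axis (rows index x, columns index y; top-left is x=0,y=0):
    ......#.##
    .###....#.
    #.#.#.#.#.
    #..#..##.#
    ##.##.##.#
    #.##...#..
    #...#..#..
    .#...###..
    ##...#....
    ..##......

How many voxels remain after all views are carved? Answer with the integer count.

initial block: 10^3 = 1000
after view 1 [y-axis, 64 of 100 cells solid] → remaining = 640
after view 2 [z-axis, 40 of 100 cells solid] → remaining = 260

260 voxels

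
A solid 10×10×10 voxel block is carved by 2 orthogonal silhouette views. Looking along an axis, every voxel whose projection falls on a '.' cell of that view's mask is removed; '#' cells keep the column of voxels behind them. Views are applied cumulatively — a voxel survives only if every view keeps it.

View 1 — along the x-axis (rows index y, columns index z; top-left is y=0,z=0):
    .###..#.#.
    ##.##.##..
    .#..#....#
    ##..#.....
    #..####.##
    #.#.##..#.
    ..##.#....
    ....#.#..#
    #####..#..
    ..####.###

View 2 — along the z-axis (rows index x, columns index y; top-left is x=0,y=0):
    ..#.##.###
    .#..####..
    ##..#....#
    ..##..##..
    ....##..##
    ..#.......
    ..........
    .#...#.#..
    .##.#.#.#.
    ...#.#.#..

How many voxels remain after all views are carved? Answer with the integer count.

|visual hull| = 170

initial block: 10^3 = 1000
  1. axis=0 (YZ plane), |mask|=48  ⇒  voxels=480
  2. axis=2 (XY plane), |mask|=35  ⇒  voxels=170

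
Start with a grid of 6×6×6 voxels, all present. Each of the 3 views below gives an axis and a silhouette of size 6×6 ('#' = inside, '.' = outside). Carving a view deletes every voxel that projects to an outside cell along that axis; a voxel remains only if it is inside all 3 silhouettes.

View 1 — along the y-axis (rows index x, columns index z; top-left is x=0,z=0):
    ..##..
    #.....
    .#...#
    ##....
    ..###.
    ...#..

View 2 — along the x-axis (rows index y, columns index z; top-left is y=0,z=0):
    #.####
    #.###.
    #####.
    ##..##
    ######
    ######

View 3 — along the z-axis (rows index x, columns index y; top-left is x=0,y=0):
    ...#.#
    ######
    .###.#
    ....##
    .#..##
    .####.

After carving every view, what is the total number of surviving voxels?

|visual hull| = 29

before carving: 216 voxels (6×6×6)
V1 y: intersect with XZ mask (11 set) -- 66 left
V2 x: intersect with YZ mask (30 set) -- 55 left
V3 z: intersect with XY mask (21 set) -- 29 left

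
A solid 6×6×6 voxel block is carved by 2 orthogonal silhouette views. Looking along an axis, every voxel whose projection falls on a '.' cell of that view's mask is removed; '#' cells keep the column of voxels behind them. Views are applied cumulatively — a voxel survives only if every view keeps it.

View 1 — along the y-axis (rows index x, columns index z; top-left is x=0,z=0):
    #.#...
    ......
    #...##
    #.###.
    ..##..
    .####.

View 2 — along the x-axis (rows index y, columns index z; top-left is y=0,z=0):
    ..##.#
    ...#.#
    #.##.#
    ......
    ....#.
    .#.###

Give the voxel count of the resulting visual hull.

full grid |V| = 216
step 1: project along y, AND mask (15/36) → |grid| = 90
step 2: project along x, AND mask (14/36) → |grid| = 34

voxel count = 34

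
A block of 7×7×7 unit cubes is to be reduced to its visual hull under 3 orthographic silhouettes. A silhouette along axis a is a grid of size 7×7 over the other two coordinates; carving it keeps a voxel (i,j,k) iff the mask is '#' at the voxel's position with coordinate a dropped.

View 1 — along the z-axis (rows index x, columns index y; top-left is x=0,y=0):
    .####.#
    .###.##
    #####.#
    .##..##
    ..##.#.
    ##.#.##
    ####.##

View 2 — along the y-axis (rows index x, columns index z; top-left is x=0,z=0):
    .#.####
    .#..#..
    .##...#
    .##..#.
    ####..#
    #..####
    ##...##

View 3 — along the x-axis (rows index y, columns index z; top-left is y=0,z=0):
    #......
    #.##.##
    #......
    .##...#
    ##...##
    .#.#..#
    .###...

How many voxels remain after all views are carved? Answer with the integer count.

voxel count = 53

start: 7×7×7 = 343 voxels
  1. axis=2 (XY plane), |mask|=34  ⇒  voxels=238
  2. axis=1 (XZ plane), |mask|=27  ⇒  voxels=129
  3. axis=0 (YZ plane), |mask|=20  ⇒  voxels=53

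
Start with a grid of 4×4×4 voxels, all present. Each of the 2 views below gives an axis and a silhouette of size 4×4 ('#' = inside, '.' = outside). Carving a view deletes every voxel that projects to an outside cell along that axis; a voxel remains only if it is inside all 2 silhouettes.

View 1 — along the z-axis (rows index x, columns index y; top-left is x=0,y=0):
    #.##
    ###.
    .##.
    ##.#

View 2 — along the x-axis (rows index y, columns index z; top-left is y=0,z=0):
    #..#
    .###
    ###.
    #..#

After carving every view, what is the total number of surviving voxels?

before carving: 64 voxels (4×4×4)
step 1: project along z, AND mask (11/16) → |grid| = 44
step 2: project along x, AND mask (10/16) → |grid| = 28

remaining voxels: 28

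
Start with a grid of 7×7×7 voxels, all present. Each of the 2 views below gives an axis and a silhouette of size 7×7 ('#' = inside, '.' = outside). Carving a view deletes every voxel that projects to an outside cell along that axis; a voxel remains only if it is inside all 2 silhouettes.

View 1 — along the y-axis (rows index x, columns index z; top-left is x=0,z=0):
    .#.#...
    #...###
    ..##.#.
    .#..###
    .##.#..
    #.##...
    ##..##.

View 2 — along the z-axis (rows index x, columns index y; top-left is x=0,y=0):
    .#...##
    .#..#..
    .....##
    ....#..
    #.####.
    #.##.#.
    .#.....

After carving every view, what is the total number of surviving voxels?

voxel count = 55

full grid |V| = 343
[1] y-view keeps 23 columns → grid now 161
[2] z-view keeps 18 columns → grid now 55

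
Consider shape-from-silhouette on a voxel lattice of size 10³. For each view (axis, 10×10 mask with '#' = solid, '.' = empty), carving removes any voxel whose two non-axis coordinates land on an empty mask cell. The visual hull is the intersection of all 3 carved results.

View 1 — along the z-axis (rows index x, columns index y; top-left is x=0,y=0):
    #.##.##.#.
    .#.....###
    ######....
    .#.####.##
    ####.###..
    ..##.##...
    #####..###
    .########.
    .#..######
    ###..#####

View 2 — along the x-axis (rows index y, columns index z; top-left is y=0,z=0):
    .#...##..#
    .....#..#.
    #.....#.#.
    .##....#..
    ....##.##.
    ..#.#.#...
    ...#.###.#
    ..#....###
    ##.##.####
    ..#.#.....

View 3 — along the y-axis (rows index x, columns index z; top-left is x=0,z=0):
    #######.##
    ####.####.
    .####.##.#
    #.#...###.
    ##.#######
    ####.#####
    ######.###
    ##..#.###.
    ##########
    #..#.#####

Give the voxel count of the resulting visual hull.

before carving: 1000 voxels (10×10×10)
step 1: project along z, AND mask (65/100) → |grid| = 650
step 2: project along x, AND mask (38/100) → |grid| = 247
step 3: project along y, AND mask (79/100) → |grid| = 194

194 voxels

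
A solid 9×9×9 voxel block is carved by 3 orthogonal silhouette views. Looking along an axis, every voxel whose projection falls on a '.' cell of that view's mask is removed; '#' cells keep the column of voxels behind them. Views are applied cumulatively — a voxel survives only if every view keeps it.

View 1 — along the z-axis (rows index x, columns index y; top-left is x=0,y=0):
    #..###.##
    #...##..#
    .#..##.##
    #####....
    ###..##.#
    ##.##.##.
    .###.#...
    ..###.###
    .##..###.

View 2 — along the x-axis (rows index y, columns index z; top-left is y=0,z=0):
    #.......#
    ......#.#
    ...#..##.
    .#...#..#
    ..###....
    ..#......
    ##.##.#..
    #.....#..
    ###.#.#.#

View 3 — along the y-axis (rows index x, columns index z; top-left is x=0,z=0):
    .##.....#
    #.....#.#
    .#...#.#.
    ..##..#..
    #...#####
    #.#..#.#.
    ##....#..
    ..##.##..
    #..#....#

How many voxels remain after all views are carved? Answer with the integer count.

voxel count = 55

before carving: 729 voxels (9×9×9)
step 1: project along z, AND mask (47/81) → |grid| = 423
step 2: project along x, AND mask (27/81) → |grid| = 136
step 3: project along y, AND mask (32/81) → |grid| = 55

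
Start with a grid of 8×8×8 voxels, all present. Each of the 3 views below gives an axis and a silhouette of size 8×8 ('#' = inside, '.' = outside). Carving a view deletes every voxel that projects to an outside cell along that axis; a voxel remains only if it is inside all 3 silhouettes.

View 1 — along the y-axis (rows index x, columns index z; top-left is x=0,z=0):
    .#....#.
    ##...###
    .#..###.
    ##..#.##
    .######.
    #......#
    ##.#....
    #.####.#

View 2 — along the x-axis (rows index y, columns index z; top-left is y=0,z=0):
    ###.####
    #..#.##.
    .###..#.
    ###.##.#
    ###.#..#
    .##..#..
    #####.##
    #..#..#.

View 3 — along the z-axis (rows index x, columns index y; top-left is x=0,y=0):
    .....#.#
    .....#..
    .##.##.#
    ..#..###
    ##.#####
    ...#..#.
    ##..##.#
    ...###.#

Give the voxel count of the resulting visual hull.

before carving: 512 voxels (8×8×8)
carve view 1 (along y, XZ-mask fill 33/64): 264 voxels remain
carve view 2 (along x, YZ-mask fill 39/64): 163 voxels remain
carve view 3 (along z, XY-mask fill 30/64): 74 voxels remain

74 voxels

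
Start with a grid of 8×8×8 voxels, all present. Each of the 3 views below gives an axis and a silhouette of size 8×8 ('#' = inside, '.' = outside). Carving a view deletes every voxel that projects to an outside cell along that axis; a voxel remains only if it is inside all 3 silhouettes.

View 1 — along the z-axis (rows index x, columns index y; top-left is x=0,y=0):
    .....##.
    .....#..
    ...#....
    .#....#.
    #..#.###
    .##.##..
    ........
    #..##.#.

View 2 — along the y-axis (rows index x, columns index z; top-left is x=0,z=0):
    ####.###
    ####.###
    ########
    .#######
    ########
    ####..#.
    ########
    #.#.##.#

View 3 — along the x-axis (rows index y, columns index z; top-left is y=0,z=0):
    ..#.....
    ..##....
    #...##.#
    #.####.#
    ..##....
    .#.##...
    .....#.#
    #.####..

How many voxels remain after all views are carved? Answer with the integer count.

remaining voxels: 49

initial block: 8^3 = 512
carve view 1 (along z, XY-mask fill 19/64): 152 voxels remain
carve view 2 (along y, XZ-mask fill 55/64): 123 voxels remain
carve view 3 (along x, YZ-mask fill 25/64): 49 voxels remain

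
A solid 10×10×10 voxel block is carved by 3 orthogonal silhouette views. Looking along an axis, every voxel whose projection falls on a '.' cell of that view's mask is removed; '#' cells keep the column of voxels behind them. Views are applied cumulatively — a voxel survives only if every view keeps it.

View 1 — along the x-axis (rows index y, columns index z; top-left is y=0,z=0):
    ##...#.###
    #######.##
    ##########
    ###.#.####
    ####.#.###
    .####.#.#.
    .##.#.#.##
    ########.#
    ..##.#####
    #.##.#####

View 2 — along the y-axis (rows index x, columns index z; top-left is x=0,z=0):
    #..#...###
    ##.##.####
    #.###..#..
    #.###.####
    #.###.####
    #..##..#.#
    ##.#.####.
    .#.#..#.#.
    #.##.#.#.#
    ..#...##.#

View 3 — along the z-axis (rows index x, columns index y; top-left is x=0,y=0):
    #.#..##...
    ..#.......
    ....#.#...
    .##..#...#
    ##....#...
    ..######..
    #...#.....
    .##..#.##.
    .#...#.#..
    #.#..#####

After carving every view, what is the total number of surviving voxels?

157 voxels

before carving: 1000 voxels (10×10×10)
V1 x: intersect with YZ mask (77 set) -- 770 left
V2 y: intersect with XZ mask (60 set) -- 460 left
V3 z: intersect with XY mask (37 set) -- 157 left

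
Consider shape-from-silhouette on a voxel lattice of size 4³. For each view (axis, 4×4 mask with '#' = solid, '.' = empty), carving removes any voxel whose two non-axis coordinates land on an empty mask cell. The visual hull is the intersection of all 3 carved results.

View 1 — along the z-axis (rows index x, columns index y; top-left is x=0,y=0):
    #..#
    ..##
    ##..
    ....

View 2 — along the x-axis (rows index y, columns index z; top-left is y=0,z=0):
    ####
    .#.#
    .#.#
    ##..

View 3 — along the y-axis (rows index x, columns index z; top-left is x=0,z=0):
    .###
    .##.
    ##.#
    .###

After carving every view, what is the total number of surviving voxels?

full grid |V| = 64
V1 z: intersect with XY mask (6 set) -- 24 left
V2 x: intersect with YZ mask (10 set) -- 16 left
V3 y: intersect with XZ mask (11 set) -- 11 left

11 voxels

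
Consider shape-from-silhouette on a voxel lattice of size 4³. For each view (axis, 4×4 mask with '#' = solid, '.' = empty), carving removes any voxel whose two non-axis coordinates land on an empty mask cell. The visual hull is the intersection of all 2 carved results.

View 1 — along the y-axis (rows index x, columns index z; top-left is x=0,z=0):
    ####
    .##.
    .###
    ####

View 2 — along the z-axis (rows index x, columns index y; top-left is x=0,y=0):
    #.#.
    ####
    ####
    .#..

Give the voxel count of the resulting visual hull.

start: 4×4×4 = 64 voxels
step 1: project along y, AND mask (13/16) → |grid| = 52
step 2: project along z, AND mask (11/16) → |grid| = 32

remaining voxels: 32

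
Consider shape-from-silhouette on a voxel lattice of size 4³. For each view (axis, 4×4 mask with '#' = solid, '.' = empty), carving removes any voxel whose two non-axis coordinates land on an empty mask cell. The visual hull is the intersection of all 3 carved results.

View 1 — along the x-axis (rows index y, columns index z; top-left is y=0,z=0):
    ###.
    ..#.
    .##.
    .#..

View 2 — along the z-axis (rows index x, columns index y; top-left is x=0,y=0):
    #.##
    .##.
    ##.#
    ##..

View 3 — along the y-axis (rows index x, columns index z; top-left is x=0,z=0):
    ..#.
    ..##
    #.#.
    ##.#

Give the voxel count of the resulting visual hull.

|visual hull| = 9

before carving: 64 voxels (4×4×4)
step 1: project along x, AND mask (7/16) → |grid| = 28
step 2: project along z, AND mask (10/16) → |grid| = 18
step 3: project along y, AND mask (8/16) → |grid| = 9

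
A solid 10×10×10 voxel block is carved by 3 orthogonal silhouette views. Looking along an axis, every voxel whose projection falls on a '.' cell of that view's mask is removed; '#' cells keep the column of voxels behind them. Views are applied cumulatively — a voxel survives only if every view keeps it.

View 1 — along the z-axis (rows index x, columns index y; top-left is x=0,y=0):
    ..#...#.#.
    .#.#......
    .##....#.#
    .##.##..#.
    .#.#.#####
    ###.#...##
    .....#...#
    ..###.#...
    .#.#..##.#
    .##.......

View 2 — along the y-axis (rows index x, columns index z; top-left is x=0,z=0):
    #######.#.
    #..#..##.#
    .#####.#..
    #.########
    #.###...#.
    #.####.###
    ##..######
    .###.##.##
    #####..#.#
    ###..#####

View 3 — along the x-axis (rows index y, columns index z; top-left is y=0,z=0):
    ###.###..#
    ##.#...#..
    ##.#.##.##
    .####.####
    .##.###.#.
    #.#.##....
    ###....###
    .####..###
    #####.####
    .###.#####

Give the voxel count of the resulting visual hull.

|visual hull| = 185

initial block: 10^3 = 1000
  1. axis=2 (XY plane), |mask|=40  ⇒  voxels=400
  2. axis=1 (XZ plane), |mask|=71  ⇒  voxels=281
  3. axis=0 (YZ plane), |mask|=66  ⇒  voxels=185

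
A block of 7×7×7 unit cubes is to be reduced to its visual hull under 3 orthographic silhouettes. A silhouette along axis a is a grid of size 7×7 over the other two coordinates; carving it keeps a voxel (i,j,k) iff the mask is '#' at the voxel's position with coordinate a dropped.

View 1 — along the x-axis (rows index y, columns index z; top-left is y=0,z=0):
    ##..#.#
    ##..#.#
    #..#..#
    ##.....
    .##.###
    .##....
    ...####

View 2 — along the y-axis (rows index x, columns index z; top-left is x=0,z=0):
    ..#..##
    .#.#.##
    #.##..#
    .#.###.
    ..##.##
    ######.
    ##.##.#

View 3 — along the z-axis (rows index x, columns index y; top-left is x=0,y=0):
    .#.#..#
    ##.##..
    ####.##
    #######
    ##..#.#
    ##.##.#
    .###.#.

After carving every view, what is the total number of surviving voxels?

initial block: 7^3 = 343
step 1: project along x, AND mask (24/49) → |grid| = 168
step 2: project along y, AND mask (30/49) → |grid| = 99
step 3: project along z, AND mask (33/49) → |grid| = 68

voxel count = 68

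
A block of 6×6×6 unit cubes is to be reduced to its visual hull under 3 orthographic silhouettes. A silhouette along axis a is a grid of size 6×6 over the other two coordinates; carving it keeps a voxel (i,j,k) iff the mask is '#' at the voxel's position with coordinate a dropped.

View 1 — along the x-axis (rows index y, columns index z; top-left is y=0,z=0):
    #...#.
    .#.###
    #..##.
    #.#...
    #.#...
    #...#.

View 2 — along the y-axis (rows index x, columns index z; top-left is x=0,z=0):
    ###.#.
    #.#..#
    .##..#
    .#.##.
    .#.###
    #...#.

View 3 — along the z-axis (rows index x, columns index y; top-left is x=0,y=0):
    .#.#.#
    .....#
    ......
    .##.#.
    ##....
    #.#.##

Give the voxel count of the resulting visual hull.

full grid |V| = 216
carve view 1 (along x, YZ-mask fill 15/36): 90 voxels remain
carve view 2 (along y, XZ-mask fill 19/36): 48 voxels remain
carve view 3 (along z, XY-mask fill 13/36): 24 voxels remain

|visual hull| = 24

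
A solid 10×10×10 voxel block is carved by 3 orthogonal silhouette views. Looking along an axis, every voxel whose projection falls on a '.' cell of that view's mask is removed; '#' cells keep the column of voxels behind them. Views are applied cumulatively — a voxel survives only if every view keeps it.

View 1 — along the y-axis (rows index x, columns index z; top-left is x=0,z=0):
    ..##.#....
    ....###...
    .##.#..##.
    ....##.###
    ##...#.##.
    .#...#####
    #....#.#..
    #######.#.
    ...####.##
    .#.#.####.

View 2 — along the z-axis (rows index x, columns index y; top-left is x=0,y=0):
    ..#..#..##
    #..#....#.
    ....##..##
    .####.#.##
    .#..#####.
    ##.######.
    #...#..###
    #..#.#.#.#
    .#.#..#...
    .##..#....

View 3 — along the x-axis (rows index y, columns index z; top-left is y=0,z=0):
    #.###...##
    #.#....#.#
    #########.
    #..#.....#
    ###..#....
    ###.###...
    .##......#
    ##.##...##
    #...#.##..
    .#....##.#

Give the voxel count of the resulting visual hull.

102 voxels

before carving: 1000 voxels (10×10×10)
[1] y-view keeps 50 columns → grid now 500
[2] z-view keeps 48 columns → grid now 245
[3] x-view keeps 49 columns → grid now 102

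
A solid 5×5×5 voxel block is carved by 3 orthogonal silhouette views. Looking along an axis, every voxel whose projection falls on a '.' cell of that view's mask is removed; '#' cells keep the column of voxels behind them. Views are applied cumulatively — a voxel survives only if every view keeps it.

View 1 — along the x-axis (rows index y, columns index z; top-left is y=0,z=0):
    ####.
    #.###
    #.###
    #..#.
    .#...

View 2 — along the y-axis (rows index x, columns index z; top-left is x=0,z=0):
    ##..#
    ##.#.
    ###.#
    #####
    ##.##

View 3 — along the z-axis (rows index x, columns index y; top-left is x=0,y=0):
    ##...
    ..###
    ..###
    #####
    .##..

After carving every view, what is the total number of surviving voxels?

initial block: 5^3 = 125
after view 1 [x-axis, 15 of 25 cells solid] → remaining = 75
after view 2 [y-axis, 19 of 25 cells solid] → remaining = 56
after view 3 [z-axis, 15 of 25 cells solid] → remaining = 35

remaining voxels: 35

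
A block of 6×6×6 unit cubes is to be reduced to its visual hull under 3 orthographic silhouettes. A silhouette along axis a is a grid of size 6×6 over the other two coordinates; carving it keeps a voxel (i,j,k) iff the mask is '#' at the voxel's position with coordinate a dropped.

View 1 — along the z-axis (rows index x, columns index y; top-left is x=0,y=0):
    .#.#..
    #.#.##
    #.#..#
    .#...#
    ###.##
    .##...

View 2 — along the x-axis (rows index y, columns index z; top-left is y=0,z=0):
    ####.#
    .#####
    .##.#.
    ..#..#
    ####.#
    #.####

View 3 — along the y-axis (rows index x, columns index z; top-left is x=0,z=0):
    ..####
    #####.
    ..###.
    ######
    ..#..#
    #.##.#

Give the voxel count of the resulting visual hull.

remaining voxels: 51

initial block: 6^3 = 216
V1 z: intersect with XY mask (18 set) -- 108 left
V2 x: intersect with YZ mask (25 set) -- 79 left
V3 y: intersect with XZ mask (24 set) -- 51 left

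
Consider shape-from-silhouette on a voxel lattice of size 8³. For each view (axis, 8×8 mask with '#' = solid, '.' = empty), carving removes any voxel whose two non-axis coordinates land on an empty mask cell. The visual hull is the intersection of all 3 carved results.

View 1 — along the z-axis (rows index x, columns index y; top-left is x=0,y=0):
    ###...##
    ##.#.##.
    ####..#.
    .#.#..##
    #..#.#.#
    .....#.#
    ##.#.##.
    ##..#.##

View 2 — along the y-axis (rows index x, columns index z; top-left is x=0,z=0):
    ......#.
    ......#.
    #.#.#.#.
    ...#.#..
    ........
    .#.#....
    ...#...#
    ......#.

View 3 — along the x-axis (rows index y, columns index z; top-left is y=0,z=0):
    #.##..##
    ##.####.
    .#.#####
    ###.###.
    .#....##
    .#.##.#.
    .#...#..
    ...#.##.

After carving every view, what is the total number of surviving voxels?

full grid |V| = 512
V1 z: intersect with XY mask (35 set) -- 280 left
V2 y: intersect with XZ mask (13 set) -- 57 left
V3 x: intersect with YZ mask (35 set) -- 37 left

|visual hull| = 37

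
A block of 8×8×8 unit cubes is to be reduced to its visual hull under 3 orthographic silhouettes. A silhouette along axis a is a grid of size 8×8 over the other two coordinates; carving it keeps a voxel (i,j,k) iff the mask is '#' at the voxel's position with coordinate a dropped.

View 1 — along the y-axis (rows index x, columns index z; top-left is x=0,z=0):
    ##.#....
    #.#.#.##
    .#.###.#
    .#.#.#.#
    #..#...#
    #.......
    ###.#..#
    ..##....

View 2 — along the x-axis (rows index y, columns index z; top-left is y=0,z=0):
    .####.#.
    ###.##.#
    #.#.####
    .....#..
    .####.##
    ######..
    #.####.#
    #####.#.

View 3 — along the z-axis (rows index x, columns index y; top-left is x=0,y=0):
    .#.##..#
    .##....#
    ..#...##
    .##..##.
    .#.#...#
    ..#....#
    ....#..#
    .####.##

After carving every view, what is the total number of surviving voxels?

|visual hull| = 63

start: 8×8×8 = 512 voxels
[1] y-view keeps 28 columns → grid now 224
[2] x-view keeps 42 columns → grid now 146
[3] z-view keeps 27 columns → grid now 63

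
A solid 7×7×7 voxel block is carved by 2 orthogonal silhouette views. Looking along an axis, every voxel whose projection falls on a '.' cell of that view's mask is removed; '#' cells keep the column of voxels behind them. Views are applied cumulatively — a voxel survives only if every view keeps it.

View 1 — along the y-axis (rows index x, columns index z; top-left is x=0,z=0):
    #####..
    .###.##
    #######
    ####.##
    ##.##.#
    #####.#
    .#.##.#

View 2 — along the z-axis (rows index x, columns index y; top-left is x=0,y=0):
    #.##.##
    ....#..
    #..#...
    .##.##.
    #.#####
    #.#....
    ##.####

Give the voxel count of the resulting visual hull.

134 voxels

start: 7×7×7 = 343 voxels
after view 1 [y-axis, 38 of 49 cells solid] → remaining = 266
after view 2 [z-axis, 26 of 49 cells solid] → remaining = 134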